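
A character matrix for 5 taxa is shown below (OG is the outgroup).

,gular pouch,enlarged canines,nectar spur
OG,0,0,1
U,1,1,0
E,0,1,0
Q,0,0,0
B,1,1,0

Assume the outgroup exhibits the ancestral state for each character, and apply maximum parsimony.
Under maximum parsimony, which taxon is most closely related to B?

U

Character polarity is set by the outgroup: the derived state is whichever differs from the outgroup's state, so for nectar spur the derived state is '0', and for the remaining characters it is '1'.
Only B and U show the derived state '1' for gular pouch, supporting them as a clade.
enlarged canines: derived state '1' in B, E, and U only — synapomorphy for {B, E, U}.
All ingroup taxa share the derived state '0' for nectar spur; it defines the ingroup but does not resolve relationships within it.
Most parsimonious ingroup topology: (((U,B),E),Q).
B and U form a cherry on this tree, so they are sister taxa.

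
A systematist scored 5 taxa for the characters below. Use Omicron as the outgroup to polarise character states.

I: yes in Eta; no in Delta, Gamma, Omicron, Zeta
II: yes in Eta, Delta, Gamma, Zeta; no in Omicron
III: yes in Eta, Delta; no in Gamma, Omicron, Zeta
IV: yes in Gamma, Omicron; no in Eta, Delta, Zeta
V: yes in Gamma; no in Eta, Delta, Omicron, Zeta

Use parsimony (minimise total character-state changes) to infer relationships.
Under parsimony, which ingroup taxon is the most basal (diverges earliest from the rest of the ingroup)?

Character polarity is set by the outgroup: the derived state is whichever differs from the outgroup's state, so for IV the derived state is 'no', and for the remaining characters it is 'yes'.
I (derived state 'yes') is unique to Eta (autapomorphy; uninformative for grouping).
All ingroup taxa share the derived state 'yes' for II; it defines the ingroup but does not resolve relationships within it.
III (derived state 'yes') is shared by Delta and Eta — a synapomorphy uniting that clade.
Only Delta, Eta, and Zeta show the derived state 'no' for IV, supporting them as a clade.
V (derived state 'yes') is unique to Gamma (autapomorphy; uninformative for grouping).
Most parsimonious ingroup topology: ((Zeta,(Eta,Delta)),Gamma).
Gamma is sister to the clade containing all other ingroup taxa, so it is the earliest-diverging (most basal) ingroup lineage.

Gamma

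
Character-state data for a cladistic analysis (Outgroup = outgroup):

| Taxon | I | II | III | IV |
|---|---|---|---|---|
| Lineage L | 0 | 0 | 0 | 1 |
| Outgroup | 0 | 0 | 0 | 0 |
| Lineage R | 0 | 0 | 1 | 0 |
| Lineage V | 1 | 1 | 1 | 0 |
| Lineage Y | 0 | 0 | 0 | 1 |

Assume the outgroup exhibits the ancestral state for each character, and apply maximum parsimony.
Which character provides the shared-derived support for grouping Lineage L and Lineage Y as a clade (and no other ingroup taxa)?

The outgroup has state '0' for every character, so '1' is the derived state throughout.
I: derived state '1' in Lineage V only — an autapomorphy, so it tells us nothing about relationships among taxa.
II: derived state '1' in Lineage V only — an autapomorphy, so it tells us nothing about relationships among taxa.
III (derived state '1') is shared by Lineage R and Lineage V — a synapomorphy uniting that clade.
IV: derived state '1' in Lineage L and Lineage Y only — synapomorphy for {Lineage L, Lineage Y}.
Most parsimonious ingroup topology: ((Lineage L,Lineage Y),(Lineage R,Lineage V)).
The clade {Lineage L, Lineage Y} is supported by IV: its derived state '1' occurs in exactly those taxa and in no other taxon (including the outgroup).

IV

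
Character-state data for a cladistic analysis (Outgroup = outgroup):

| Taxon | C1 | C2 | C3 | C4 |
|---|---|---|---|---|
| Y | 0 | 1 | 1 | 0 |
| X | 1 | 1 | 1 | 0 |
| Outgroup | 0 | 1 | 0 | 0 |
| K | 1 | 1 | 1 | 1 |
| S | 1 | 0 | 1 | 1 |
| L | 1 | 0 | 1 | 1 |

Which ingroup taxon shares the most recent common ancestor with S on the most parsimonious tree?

L

Character polarity is set by the outgroup: the derived state is whichever differs from the outgroup's state, so for C2 the derived state is '0', and for the remaining characters it is '1'.
Only K, L, S, and X show the derived state '1' for C1, supporting them as a clade.
C2: derived state '0' in L and S only — synapomorphy for {L, S}.
All ingroup taxa share the derived state '1' for C3; it defines the ingroup but does not resolve relationships within it.
C4 (derived state '1') is shared by K, L, and S — a synapomorphy uniting that clade.
Most parsimonious ingroup topology: ((X,((L,S),K)),Y).
S and L form a cherry on this tree, so they are sister taxa.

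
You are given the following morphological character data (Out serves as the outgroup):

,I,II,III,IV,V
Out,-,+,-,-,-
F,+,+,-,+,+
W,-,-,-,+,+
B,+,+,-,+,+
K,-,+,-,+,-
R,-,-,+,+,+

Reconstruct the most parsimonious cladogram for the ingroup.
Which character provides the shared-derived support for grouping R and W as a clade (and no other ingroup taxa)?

Character polarity is set by the outgroup: the derived state is whichever differs from the outgroup's state, so for II the derived state is '-', and for the remaining characters it is '+'.
I (derived state '+') is shared by B and F — a synapomorphy uniting that clade.
II (derived state '-') is shared by R and W — a synapomorphy uniting that clade.
III: derived state '+' in R only — an autapomorphy, so it tells us nothing about relationships among taxa.
IV (derived state '+') is shared by all ingroup taxa — unites the whole ingroup.
V: derived state '+' in B, F, R, and W only — synapomorphy for {B, F, R, W}.
Most parsimonious ingroup topology: (((F,B),(W,R)),K).
The clade {R, W} is supported by II: its derived state '-' occurs in exactly those taxa and in no other taxon (including the outgroup).

II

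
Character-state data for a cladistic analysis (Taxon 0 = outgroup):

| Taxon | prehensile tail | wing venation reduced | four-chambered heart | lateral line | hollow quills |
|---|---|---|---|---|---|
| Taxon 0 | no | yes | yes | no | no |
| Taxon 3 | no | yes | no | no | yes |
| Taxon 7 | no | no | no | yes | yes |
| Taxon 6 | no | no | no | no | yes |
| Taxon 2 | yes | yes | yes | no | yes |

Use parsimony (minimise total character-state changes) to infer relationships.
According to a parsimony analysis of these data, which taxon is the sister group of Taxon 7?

Taxon 6

Character polarity is set by the outgroup: the derived state is whichever differs from the outgroup's state, so for wing venation reduced, four-chambered heart the derived state is 'no', and for the remaining characters it is 'yes'.
prehensile tail: derived state 'yes' in Taxon 2 only — an autapomorphy, so it tells us nothing about relationships among taxa.
wing venation reduced: derived state 'no' in Taxon 6 and Taxon 7 only — synapomorphy for {Taxon 6, Taxon 7}.
four-chambered heart (derived state 'no') is shared by Taxon 3, Taxon 6, and Taxon 7 — a synapomorphy uniting that clade.
lateral line: derived state 'yes' in Taxon 7 only — an autapomorphy, so it tells us nothing about relationships among taxa.
All ingroup taxa share the derived state 'yes' for hollow quills; it defines the ingroup but does not resolve relationships within it.
Most parsimonious ingroup topology: ((Taxon 3,(Taxon 7,Taxon 6)),Taxon 2).
Taxon 7 and Taxon 6 form a cherry on this tree, so they are sister taxa.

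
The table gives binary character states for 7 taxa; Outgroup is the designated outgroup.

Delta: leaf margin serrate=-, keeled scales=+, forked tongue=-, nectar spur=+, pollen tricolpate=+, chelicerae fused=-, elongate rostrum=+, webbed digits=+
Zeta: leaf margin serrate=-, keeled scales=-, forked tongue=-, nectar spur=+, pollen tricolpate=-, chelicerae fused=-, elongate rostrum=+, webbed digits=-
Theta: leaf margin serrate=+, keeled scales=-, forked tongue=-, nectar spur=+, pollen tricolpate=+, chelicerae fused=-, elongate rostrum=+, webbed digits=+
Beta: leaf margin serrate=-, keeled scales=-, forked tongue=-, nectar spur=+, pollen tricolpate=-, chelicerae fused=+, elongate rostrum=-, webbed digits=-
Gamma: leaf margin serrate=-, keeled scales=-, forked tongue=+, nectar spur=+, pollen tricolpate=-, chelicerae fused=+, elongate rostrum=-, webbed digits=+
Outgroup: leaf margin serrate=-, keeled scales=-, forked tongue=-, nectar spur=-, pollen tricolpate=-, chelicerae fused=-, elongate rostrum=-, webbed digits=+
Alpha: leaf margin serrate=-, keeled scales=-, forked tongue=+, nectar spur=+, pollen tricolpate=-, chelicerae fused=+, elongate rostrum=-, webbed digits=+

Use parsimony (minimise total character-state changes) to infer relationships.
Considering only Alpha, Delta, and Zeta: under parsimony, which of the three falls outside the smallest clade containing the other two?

Alpha

Character polarity is set by the outgroup: the derived state is whichever differs from the outgroup's state, so for webbed digits the derived state is '-', and for the remaining characters it is '+'.
leaf margin serrate (derived state '+') is unique to Theta (autapomorphy; uninformative for grouping).
keeled scales (derived state '+') is unique to Delta (autapomorphy; uninformative for grouping).
forked tongue (derived state '+') is shared by Alpha and Gamma — a synapomorphy uniting that clade.
nectar spur (derived state '+') is shared by all ingroup taxa — unites the whole ingroup.
pollen tricolpate: derived state '+' in Delta and Theta only — synapomorphy for {Delta, Theta}.
chelicerae fused: derived state '+' in Alpha, Beta, and Gamma only — synapomorphy for {Alpha, Beta, Gamma}.
Only Delta, Theta, and Zeta show the derived state '+' for elongate rostrum, supporting them as a clade.
webbed digits (state '-') occurs in Beta and Zeta but conflicts with the nesting implied by the other characters — most parsimoniously interpreted as homoplasy.
Most parsimonious ingroup topology: (((Theta,Delta),Zeta),((Gamma,Alpha),Beta)).
Delta and Zeta share a more recent common ancestor with each other than either does with Alpha, so Alpha is the least closely related of the three.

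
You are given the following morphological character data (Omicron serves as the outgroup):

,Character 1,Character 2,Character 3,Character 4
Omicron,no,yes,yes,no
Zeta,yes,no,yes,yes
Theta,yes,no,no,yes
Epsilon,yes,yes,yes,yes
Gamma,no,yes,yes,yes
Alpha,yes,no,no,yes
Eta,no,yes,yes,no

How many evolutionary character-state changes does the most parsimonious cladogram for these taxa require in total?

4

Character polarity is set by the outgroup: the derived state is whichever differs from the outgroup's state, so for Character 2, Character 3 the derived state is 'no', and for the remaining characters it is 'yes'.
Character 1 (derived state 'yes') is shared by Alpha, Epsilon, Theta, and Zeta — a synapomorphy uniting that clade.
Character 2 (derived state 'no') is shared by Alpha, Theta, and Zeta — a synapomorphy uniting that clade.
Character 3 (derived state 'no') is shared by Alpha and Theta — a synapomorphy uniting that clade.
Character 4 (derived state 'yes') is shared by Alpha, Epsilon, Gamma, Theta, and Zeta — a synapomorphy uniting that clade.
Most parsimonious ingroup topology: ((((Zeta,(Theta,Alpha)),Epsilon),Gamma),Eta).
Changes per character on this tree: Character 1: 1; Character 2: 1; Character 3: 1; Character 4: 1.
Total = 4.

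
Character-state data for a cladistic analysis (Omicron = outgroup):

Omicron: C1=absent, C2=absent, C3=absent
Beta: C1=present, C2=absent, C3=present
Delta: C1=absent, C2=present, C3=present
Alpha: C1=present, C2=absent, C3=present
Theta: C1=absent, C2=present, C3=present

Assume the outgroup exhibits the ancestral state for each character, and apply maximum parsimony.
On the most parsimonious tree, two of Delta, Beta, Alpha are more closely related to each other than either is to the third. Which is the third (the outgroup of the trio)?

Delta

The outgroup has state 'absent' for every character, so 'present' is the derived state throughout.
C1 (derived state 'present') is shared by Alpha and Beta — a synapomorphy uniting that clade.
Only Delta and Theta show the derived state 'present' for C2, supporting them as a clade.
All ingroup taxa share the derived state 'present' for C3; it defines the ingroup but does not resolve relationships within it.
Most parsimonious ingroup topology: ((Beta,Alpha),(Delta,Theta)).
Beta and Alpha share a more recent common ancestor with each other than either does with Delta, so Delta is the least closely related of the three.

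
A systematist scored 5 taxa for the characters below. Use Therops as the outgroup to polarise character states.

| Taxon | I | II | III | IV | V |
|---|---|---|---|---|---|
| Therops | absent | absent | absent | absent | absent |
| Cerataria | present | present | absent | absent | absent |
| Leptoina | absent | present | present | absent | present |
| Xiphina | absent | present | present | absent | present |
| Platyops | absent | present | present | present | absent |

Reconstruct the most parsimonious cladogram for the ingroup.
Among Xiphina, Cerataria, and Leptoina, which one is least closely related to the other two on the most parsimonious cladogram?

The outgroup has state 'absent' for every character, so 'present' is the derived state throughout.
I (derived state 'present') is unique to Cerataria (autapomorphy; uninformative for grouping).
All ingroup taxa share the derived state 'present' for II; it defines the ingroup but does not resolve relationships within it.
III: derived state 'present' in Leptoina, Platyops, and Xiphina only — synapomorphy for {Leptoina, Platyops, Xiphina}.
IV: derived state 'present' in Platyops only — an autapomorphy, so it tells us nothing about relationships among taxa.
V: derived state 'present' in Leptoina and Xiphina only — synapomorphy for {Leptoina, Xiphina}.
Most parsimonious ingroup topology: (Cerataria,((Leptoina,Xiphina),Platyops)).
Leptoina and Xiphina share a more recent common ancestor with each other than either does with Cerataria, so Cerataria is the least closely related of the three.

Cerataria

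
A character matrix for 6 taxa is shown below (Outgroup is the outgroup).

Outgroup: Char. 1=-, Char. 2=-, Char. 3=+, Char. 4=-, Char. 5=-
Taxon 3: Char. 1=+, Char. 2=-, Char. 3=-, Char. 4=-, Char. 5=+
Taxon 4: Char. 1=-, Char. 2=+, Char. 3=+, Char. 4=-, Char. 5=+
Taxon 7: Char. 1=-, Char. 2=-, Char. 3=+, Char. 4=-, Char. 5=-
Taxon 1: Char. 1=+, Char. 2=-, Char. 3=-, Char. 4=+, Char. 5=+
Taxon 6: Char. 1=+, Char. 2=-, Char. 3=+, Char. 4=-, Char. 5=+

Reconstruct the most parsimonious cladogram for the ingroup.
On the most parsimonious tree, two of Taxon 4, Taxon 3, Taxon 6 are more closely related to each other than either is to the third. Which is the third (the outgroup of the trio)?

Character polarity is set by the outgroup: the derived state is whichever differs from the outgroup's state, so for Char. 3 the derived state is '-', and for the remaining characters it is '+'.
Char. 1: derived state '+' in Taxon 1, Taxon 3, and Taxon 6 only — synapomorphy for {Taxon 1, Taxon 3, Taxon 6}.
Char. 2: derived state '+' in Taxon 4 only — an autapomorphy, so it tells us nothing about relationships among taxa.
Char. 3: derived state '-' in Taxon 1 and Taxon 3 only — synapomorphy for {Taxon 1, Taxon 3}.
Char. 4: derived state '+' in Taxon 1 only — an autapomorphy, so it tells us nothing about relationships among taxa.
Char. 5 (derived state '+') is shared by Taxon 1, Taxon 3, Taxon 4, and Taxon 6 — a synapomorphy uniting that clade.
Most parsimonious ingroup topology: ((((Taxon 3,Taxon 1),Taxon 6),Taxon 4),Taxon 7).
Taxon 6 and Taxon 3 share a more recent common ancestor with each other than either does with Taxon 4, so Taxon 4 is the least closely related of the three.

Taxon 4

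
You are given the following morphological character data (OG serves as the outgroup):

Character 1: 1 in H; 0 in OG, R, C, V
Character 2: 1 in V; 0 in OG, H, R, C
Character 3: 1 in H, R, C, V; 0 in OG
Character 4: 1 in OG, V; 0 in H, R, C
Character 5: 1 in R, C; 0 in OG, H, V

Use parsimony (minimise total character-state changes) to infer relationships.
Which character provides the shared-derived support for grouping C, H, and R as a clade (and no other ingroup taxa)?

Character polarity is set by the outgroup: the derived state is whichever differs from the outgroup's state, so for Character 4 the derived state is '0', and for the remaining characters it is '1'.
Character 1: derived state '1' in H only — an autapomorphy, so it tells us nothing about relationships among taxa.
Character 2 (derived state '1') is unique to V (autapomorphy; uninformative for grouping).
Character 3 (derived state '1') is shared by all ingroup taxa — unites the whole ingroup.
Character 4: derived state '0' in C, H, and R only — synapomorphy for {C, H, R}.
Only C and R show the derived state '1' for Character 5, supporting them as a clade.
Most parsimonious ingroup topology: ((H,(R,C)),V).
The clade {C, H, R} is supported by Character 4: its derived state '0' occurs in exactly those taxa and in no other taxon (including the outgroup).

Character 4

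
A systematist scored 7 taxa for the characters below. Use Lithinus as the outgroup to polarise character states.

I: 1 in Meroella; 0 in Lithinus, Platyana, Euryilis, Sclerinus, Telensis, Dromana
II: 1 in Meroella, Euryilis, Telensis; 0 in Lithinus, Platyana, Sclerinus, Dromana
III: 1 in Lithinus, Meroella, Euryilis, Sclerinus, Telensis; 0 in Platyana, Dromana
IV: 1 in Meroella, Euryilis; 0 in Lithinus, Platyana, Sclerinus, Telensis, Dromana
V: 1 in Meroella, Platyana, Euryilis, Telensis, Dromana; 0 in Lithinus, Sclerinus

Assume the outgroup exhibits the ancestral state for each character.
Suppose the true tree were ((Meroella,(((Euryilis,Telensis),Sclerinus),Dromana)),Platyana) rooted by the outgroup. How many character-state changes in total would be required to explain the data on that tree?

Map each character onto ((Meroella,(((Euryilis,Telensis),Sclerinus),Dromana)),Platyana) (rooted by Lithinus) and count the minimum state changes it requires (Fitch parsimony):
I: 1; II: 2; III: 2; IV: 2; V: 2.
Total tree length = 9.

9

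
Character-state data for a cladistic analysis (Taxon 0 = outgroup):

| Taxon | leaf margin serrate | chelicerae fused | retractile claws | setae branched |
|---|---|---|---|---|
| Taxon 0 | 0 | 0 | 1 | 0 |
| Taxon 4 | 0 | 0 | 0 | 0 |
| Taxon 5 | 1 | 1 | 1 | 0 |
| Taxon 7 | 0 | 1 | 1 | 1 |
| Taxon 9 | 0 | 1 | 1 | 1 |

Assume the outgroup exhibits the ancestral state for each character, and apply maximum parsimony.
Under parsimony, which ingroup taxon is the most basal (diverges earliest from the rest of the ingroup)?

Character polarity is set by the outgroup: the derived state is whichever differs from the outgroup's state, so for retractile claws the derived state is '0', and for the remaining characters it is '1'.
leaf margin serrate: derived state '1' in Taxon 5 only — an autapomorphy, so it tells us nothing about relationships among taxa.
chelicerae fused: derived state '1' in Taxon 5, Taxon 7, and Taxon 9 only — synapomorphy for {Taxon 5, Taxon 7, Taxon 9}.
retractile claws: derived state '0' in Taxon 4 only — an autapomorphy, so it tells us nothing about relationships among taxa.
Only Taxon 7 and Taxon 9 show the derived state '1' for setae branched, supporting them as a clade.
Most parsimonious ingroup topology: (Taxon 4,(Taxon 5,(Taxon 7,Taxon 9))).
Taxon 4 is sister to the clade containing all other ingroup taxa, so it is the earliest-diverging (most basal) ingroup lineage.

Taxon 4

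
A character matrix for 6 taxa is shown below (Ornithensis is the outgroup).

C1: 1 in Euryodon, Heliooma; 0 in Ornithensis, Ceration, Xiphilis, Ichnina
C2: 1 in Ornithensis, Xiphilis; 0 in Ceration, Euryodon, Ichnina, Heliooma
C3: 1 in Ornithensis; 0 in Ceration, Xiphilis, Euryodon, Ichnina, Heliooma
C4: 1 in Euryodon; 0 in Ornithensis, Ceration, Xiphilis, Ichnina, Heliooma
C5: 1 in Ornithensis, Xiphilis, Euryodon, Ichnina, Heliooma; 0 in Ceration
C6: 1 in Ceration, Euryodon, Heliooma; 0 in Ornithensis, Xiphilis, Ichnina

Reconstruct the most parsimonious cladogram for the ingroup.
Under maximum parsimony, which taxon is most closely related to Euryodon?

Heliooma

Character polarity is set by the outgroup: the derived state is whichever differs from the outgroup's state, so for C2, C3, C5 the derived state is '0', and for the remaining characters it is '1'.
C1: derived state '1' in Euryodon and Heliooma only — synapomorphy for {Euryodon, Heliooma}.
Only Ceration, Euryodon, Heliooma, and Ichnina show the derived state '0' for C2, supporting them as a clade.
All ingroup taxa share the derived state '0' for C3; it defines the ingroup but does not resolve relationships within it.
C4 (derived state '1') is unique to Euryodon (autapomorphy; uninformative for grouping).
C5: derived state '0' in Ceration only — an autapomorphy, so it tells us nothing about relationships among taxa.
C6 (derived state '1') is shared by Ceration, Euryodon, and Heliooma — a synapomorphy uniting that clade.
Most parsimonious ingroup topology: (((Ceration,(Euryodon,Heliooma)),Ichnina),Xiphilis).
Euryodon and Heliooma form a cherry on this tree, so they are sister taxa.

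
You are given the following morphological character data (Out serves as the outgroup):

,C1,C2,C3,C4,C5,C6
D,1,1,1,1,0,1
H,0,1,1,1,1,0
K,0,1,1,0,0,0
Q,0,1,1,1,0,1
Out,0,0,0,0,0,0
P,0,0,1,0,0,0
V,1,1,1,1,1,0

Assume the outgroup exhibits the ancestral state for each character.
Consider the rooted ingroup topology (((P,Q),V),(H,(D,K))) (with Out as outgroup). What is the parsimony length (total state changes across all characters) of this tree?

12

Map each character onto (((P,Q),V),(H,(D,K))) (rooted by Out) and count the minimum state changes it requires (Fitch parsimony):
C1: 2; C2: 2; C3: 1; C4: 3; C5: 2; C6: 2.
Total tree length = 12.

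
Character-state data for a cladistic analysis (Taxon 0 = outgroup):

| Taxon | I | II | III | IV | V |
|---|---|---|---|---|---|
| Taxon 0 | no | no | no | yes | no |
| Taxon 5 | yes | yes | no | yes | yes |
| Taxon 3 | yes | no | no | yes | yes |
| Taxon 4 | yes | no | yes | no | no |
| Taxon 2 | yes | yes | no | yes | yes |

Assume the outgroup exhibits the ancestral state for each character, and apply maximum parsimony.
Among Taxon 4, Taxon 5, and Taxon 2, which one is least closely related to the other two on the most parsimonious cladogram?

Taxon 4

Character polarity is set by the outgroup: the derived state is whichever differs from the outgroup's state, so for IV the derived state is 'no', and for the remaining characters it is 'yes'.
I (derived state 'yes') is shared by all ingroup taxa — unites the whole ingroup.
II: derived state 'yes' in Taxon 2 and Taxon 5 only — synapomorphy for {Taxon 2, Taxon 5}.
III (derived state 'yes') is unique to Taxon 4 (autapomorphy; uninformative for grouping).
IV: derived state 'no' in Taxon 4 only — an autapomorphy, so it tells us nothing about relationships among taxa.
V: derived state 'yes' in Taxon 2, Taxon 3, and Taxon 5 only — synapomorphy for {Taxon 2, Taxon 3, Taxon 5}.
Most parsimonious ingroup topology: (((Taxon 5,Taxon 2),Taxon 3),Taxon 4).
Taxon 5 and Taxon 2 share a more recent common ancestor with each other than either does with Taxon 4, so Taxon 4 is the least closely related of the three.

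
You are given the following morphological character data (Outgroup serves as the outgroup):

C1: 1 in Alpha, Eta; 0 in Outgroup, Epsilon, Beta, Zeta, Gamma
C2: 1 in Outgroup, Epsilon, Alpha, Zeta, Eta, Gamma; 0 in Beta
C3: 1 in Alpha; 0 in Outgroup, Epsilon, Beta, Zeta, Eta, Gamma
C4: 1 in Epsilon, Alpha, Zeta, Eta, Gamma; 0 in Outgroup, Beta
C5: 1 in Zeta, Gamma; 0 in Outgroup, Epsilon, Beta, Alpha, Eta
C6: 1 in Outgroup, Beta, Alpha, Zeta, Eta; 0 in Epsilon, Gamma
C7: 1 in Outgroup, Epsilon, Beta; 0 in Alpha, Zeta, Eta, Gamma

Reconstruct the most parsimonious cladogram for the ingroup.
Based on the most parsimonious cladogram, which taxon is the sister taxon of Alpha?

Eta

Character polarity is set by the outgroup: the derived state is whichever differs from the outgroup's state, so for C2, C6, C7 the derived state is '0', and for the remaining characters it is '1'.
Only Alpha and Eta show the derived state '1' for C1, supporting them as a clade.
C2 (derived state '0') is unique to Beta (autapomorphy; uninformative for grouping).
C3: derived state '1' in Alpha only — an autapomorphy, so it tells us nothing about relationships among taxa.
Only Alpha, Epsilon, Eta, Gamma, and Zeta show the derived state '1' for C4, supporting them as a clade.
C5: derived state '1' in Gamma and Zeta only — synapomorphy for {Gamma, Zeta}.
C6 (state '0') occurs in Epsilon and Gamma but conflicts with the nesting implied by the other characters — most parsimoniously interpreted as homoplasy.
C7: derived state '0' in Alpha, Eta, Gamma, and Zeta only — synapomorphy for {Alpha, Eta, Gamma, Zeta}.
Most parsimonious ingroup topology: ((Epsilon,((Alpha,Eta),(Zeta,Gamma))),Beta).
Alpha and Eta form a cherry on this tree, so they are sister taxa.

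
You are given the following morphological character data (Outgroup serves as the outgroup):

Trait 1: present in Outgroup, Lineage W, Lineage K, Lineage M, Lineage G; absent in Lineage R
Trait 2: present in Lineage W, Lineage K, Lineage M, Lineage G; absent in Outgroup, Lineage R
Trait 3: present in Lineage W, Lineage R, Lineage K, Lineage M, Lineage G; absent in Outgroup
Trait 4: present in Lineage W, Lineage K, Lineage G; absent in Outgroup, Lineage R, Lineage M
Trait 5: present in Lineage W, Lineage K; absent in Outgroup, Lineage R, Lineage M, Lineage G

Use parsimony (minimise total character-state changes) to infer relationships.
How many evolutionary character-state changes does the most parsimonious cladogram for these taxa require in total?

5

Character polarity is set by the outgroup: the derived state is whichever differs from the outgroup's state, so for Trait 1 the derived state is 'absent', and for the remaining characters it is 'present'.
Trait 1 (derived state 'absent') is unique to Lineage R (autapomorphy; uninformative for grouping).
Trait 2 (derived state 'present') is shared by Lineage G, Lineage K, Lineage M, and Lineage W — a synapomorphy uniting that clade.
Trait 3 (derived state 'present') is shared by all ingroup taxa — unites the whole ingroup.
Trait 4 (derived state 'present') is shared by Lineage G, Lineage K, and Lineage W — a synapomorphy uniting that clade.
Trait 5: derived state 'present' in Lineage K and Lineage W only — synapomorphy for {Lineage K, Lineage W}.
Most parsimonious ingroup topology: (Lineage R,((Lineage G,(Lineage W,Lineage K)),Lineage M)).
Changes per character on this tree: Trait 1: 1; Trait 2: 1; Trait 3: 1; Trait 4: 1; Trait 5: 1.
Total = 5.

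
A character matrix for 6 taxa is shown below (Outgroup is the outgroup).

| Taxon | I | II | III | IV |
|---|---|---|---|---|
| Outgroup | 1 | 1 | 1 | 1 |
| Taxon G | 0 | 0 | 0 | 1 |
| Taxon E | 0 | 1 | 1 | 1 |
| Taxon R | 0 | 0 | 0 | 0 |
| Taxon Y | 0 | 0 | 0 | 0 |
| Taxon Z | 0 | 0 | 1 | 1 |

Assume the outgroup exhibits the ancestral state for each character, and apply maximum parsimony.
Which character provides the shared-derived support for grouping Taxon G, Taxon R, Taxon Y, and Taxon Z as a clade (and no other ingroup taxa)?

The outgroup has state '1' for every character, so '0' is the derived state throughout.
All ingroup taxa share the derived state '0' for I; it defines the ingroup but does not resolve relationships within it.
Only Taxon G, Taxon R, Taxon Y, and Taxon Z show the derived state '0' for II, supporting them as a clade.
III: derived state '0' in Taxon G, Taxon R, and Taxon Y only — synapomorphy for {Taxon G, Taxon R, Taxon Y}.
IV: derived state '0' in Taxon R and Taxon Y only — synapomorphy for {Taxon R, Taxon Y}.
Most parsimonious ingroup topology: (((Taxon G,(Taxon R,Taxon Y)),Taxon Z),Taxon E).
The clade {Taxon G, Taxon R, Taxon Y, Taxon Z} is supported by II: its derived state '0' occurs in exactly those taxa and in no other taxon (including the outgroup).

II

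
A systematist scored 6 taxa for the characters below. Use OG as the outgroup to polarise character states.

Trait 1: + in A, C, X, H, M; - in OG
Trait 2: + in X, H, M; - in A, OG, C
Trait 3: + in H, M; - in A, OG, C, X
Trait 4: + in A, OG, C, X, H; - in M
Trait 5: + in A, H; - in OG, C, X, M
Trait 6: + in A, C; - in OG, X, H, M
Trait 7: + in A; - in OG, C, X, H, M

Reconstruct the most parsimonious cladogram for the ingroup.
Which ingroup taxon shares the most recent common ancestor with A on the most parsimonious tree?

Character polarity is set by the outgroup: the derived state is whichever differs from the outgroup's state, so for Trait 4 the derived state is '-', and for the remaining characters it is '+'.
Trait 1 (derived state '+') is shared by all ingroup taxa — unites the whole ingroup.
Trait 2 (derived state '+') is shared by H, M, and X — a synapomorphy uniting that clade.
Only H and M show the derived state '+' for Trait 3, supporting them as a clade.
Trait 4 (derived state '-') is unique to M (autapomorphy; uninformative for grouping).
Trait 5 (state '+') occurs in A and H but conflicts with the nesting implied by the other characters — most parsimoniously interpreted as homoplasy.
Trait 6 (derived state '+') is shared by A and C — a synapomorphy uniting that clade.
Trait 7 (derived state '+') is unique to A (autapomorphy; uninformative for grouping).
Most parsimonious ingroup topology: ((X,(M,H)),(C,A)).
A and C form a cherry on this tree, so they are sister taxa.

C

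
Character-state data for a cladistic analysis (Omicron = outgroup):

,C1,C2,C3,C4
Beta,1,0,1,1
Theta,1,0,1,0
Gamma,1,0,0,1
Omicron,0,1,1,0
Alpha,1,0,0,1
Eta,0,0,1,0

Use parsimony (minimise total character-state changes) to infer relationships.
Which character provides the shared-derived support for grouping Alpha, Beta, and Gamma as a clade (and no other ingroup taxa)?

Character polarity is set by the outgroup: the derived state is whichever differs from the outgroup's state, so for C2, C3 the derived state is '0', and for the remaining characters it is '1'.
C1 (derived state '1') is shared by Alpha, Beta, Gamma, and Theta — a synapomorphy uniting that clade.
All ingroup taxa share the derived state '0' for C2; it defines the ingroup but does not resolve relationships within it.
C3: derived state '0' in Alpha and Gamma only — synapomorphy for {Alpha, Gamma}.
C4: derived state '1' in Alpha, Beta, and Gamma only — synapomorphy for {Alpha, Beta, Gamma}.
Most parsimonious ingroup topology: (((Beta,(Alpha,Gamma)),Theta),Eta).
The clade {Alpha, Beta, Gamma} is supported by C4: its derived state '1' occurs in exactly those taxa and in no other taxon (including the outgroup).

C4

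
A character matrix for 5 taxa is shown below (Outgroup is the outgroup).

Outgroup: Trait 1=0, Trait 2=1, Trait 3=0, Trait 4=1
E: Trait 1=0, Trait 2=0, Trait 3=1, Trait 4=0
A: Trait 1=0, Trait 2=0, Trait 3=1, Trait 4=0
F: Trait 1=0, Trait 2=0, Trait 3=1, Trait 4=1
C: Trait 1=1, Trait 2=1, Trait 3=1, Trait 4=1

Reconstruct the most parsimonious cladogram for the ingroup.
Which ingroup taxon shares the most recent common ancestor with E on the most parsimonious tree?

A

Character polarity is set by the outgroup: the derived state is whichever differs from the outgroup's state, so for Trait 2, Trait 4 the derived state is '0', and for the remaining characters it is '1'.
Trait 1: derived state '1' in C only — an autapomorphy, so it tells us nothing about relationships among taxa.
Only A, E, and F show the derived state '0' for Trait 2, supporting them as a clade.
Trait 3 (derived state '1') is shared by all ingroup taxa — unites the whole ingroup.
Only A and E show the derived state '0' for Trait 4, supporting them as a clade.
Most parsimonious ingroup topology: (((E,A),F),C).
E and A form a cherry on this tree, so they are sister taxa.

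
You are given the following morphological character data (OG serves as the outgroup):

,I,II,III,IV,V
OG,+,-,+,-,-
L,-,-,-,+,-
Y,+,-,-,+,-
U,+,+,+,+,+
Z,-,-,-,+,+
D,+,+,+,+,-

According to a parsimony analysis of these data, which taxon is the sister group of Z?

Character polarity is set by the outgroup: the derived state is whichever differs from the outgroup's state, so for I, III the derived state is '-', and for the remaining characters it is '+'.
Only L and Z show the derived state '-' for I, supporting them as a clade.
Only D and U show the derived state '+' for II, supporting them as a clade.
III: derived state '-' in L, Y, and Z only — synapomorphy for {L, Y, Z}.
All ingroup taxa share the derived state '+' for IV; it defines the ingroup but does not resolve relationships within it.
V groups U and Z, which is incompatible with the clades supported by the remaining characters; treating it as convergent (homoplasy) costs fewer steps than any alternative tree.
Most parsimonious ingroup topology: (((L,Z),Y),(U,D)).
Z and L form a cherry on this tree, so they are sister taxa.

L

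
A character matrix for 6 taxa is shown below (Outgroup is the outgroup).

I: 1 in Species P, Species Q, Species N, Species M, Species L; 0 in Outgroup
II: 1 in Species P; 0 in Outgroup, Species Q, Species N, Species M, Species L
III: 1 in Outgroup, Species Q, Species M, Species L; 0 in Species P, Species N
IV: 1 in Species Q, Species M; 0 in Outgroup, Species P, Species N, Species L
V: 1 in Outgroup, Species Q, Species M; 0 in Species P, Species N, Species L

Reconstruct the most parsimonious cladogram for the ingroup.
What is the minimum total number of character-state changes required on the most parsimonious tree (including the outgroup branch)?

5

Character polarity is set by the outgroup: the derived state is whichever differs from the outgroup's state, so for III, V the derived state is '0', and for the remaining characters it is '1'.
I (derived state '1') is shared by all ingroup taxa — unites the whole ingroup.
II (derived state '1') is unique to Species P (autapomorphy; uninformative for grouping).
III (derived state '0') is shared by Species N and Species P — a synapomorphy uniting that clade.
IV (derived state '1') is shared by Species M and Species Q — a synapomorphy uniting that clade.
V (derived state '0') is shared by Species L, Species N, and Species P — a synapomorphy uniting that clade.
Most parsimonious ingroup topology: (((Species P,Species N),Species L),(Species Q,Species M)).
Changes per character on this tree: I: 1; II: 1; III: 1; IV: 1; V: 1.
Total = 5.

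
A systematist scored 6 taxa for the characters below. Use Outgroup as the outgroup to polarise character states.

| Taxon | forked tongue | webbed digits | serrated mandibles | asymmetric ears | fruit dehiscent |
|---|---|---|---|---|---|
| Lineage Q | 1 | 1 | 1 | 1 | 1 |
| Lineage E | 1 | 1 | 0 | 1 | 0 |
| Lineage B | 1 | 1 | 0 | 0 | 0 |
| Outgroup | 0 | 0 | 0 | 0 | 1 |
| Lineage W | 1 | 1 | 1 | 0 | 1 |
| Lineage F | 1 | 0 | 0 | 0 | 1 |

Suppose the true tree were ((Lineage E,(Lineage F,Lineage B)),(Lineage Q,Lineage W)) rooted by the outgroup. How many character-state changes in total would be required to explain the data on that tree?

8

Map each character onto ((Lineage E,(Lineage F,Lineage B)),(Lineage Q,Lineage W)) (rooted by Outgroup) and count the minimum state changes it requires (Fitch parsimony):
forked tongue: 1; webbed digits: 2; serrated mandibles: 1; asymmetric ears: 2; fruit dehiscent: 2.
Total tree length = 8.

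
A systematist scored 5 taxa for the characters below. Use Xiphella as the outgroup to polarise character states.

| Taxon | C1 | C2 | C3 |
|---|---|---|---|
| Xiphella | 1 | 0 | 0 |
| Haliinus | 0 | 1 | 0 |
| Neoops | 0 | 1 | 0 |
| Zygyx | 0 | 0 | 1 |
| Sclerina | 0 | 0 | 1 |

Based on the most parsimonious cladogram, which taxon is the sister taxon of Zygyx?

Sclerina

Character polarity is set by the outgroup: the derived state is whichever differs from the outgroup's state, so for C1 the derived state is '0', and for the remaining characters it is '1'.
All ingroup taxa share the derived state '0' for C1; it defines the ingroup but does not resolve relationships within it.
C2 (derived state '1') is shared by Haliinus and Neoops — a synapomorphy uniting that clade.
C3: derived state '1' in Sclerina and Zygyx only — synapomorphy for {Sclerina, Zygyx}.
Most parsimonious ingroup topology: ((Haliinus,Neoops),(Zygyx,Sclerina)).
Zygyx and Sclerina form a cherry on this tree, so they are sister taxa.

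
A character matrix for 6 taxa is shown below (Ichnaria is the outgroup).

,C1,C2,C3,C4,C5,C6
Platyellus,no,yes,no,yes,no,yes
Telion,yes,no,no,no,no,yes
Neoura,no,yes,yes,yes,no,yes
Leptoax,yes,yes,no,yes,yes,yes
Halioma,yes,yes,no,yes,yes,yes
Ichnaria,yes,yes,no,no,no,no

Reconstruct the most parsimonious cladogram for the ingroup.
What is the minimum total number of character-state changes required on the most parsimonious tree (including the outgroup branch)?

Character polarity is set by the outgroup: the derived state is whichever differs from the outgroup's state, so for C1, C2 the derived state is 'no', and for the remaining characters it is 'yes'.
C1 (derived state 'no') is shared by Neoura and Platyellus — a synapomorphy uniting that clade.
C2: derived state 'no' in Telion only — an autapomorphy, so it tells us nothing about relationships among taxa.
C3 (derived state 'yes') is unique to Neoura (autapomorphy; uninformative for grouping).
C4 (derived state 'yes') is shared by Halioma, Leptoax, Neoura, and Platyellus — a synapomorphy uniting that clade.
C5: derived state 'yes' in Halioma and Leptoax only — synapomorphy for {Halioma, Leptoax}.
C6 (derived state 'yes') is shared by all ingroup taxa — unites the whole ingroup.
Most parsimonious ingroup topology: (((Leptoax,Halioma),(Platyellus,Neoura)),Telion).
Changes per character on this tree: C1: 1; C2: 1; C3: 1; C4: 1; C5: 1; C6: 1.
Total = 6.

6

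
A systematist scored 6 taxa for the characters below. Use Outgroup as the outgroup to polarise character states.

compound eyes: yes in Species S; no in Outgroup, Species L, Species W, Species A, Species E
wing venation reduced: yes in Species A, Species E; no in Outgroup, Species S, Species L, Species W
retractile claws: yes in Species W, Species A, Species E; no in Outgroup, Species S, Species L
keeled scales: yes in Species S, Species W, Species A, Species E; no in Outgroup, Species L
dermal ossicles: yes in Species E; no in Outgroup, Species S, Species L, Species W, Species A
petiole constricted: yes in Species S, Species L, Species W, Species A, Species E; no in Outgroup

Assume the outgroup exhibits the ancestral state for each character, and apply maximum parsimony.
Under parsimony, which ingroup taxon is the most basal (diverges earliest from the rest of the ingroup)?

Species L

The outgroup has state 'no' for every character, so 'yes' is the derived state throughout.
compound eyes: derived state 'yes' in Species S only — an autapomorphy, so it tells us nothing about relationships among taxa.
wing venation reduced: derived state 'yes' in Species A and Species E only — synapomorphy for {Species A, Species E}.
retractile claws (derived state 'yes') is shared by Species A, Species E, and Species W — a synapomorphy uniting that clade.
Only Species A, Species E, Species S, and Species W show the derived state 'yes' for keeled scales, supporting them as a clade.
dermal ossicles: derived state 'yes' in Species E only — an autapomorphy, so it tells us nothing about relationships among taxa.
petiole constricted (derived state 'yes') is shared by all ingroup taxa — unites the whole ingroup.
Most parsimonious ingroup topology: ((Species S,(Species W,(Species A,Species E))),Species L).
Species L is sister to the clade containing all other ingroup taxa, so it is the earliest-diverging (most basal) ingroup lineage.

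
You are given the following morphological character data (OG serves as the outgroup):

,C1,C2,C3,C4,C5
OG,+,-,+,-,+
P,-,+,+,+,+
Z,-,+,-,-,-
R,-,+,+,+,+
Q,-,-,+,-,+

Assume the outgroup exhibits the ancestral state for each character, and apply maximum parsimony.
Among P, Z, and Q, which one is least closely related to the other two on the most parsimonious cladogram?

Q

Character polarity is set by the outgroup: the derived state is whichever differs from the outgroup's state, so for C1, C3, C5 the derived state is '-', and for the remaining characters it is '+'.
C1 (derived state '-') is shared by all ingroup taxa — unites the whole ingroup.
Only P, R, and Z show the derived state '+' for C2, supporting them as a clade.
C3: derived state '-' in Z only — an autapomorphy, so it tells us nothing about relationships among taxa.
C4: derived state '+' in P and R only — synapomorphy for {P, R}.
C5 (derived state '-') is unique to Z (autapomorphy; uninformative for grouping).
Most parsimonious ingroup topology: (((P,R),Z),Q).
Z and P share a more recent common ancestor with each other than either does with Q, so Q is the least closely related of the three.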